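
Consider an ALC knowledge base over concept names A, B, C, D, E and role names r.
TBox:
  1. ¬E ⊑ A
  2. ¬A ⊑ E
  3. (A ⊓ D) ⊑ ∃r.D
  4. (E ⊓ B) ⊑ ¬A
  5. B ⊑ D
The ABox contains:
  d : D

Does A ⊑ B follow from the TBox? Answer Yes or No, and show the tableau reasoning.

1. A ⊑ B  ⇔  (A ⊓ ¬B) unsat w.r.t. T
   open: L(x₀) ⊇ {A, ¬B, ¬D}
2. Hence A ⊑ B: not entailed.

No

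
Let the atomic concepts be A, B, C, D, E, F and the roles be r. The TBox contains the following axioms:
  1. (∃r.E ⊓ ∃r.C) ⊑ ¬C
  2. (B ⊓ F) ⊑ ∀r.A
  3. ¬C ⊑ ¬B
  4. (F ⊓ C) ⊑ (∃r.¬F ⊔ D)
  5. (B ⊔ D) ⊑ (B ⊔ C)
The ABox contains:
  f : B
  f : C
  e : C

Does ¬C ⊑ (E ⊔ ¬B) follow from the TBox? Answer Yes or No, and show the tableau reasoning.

1. ¬C ⊑ (E ⊔ ¬B)  ⇔  (¬C ⊓ (¬E ⊓ B)) unsat w.r.t. T
   all branches close; clash {B, ¬B} at x₀
2. Hence ¬C ⊑ (E ⊔ ¬B): entailed.

Yes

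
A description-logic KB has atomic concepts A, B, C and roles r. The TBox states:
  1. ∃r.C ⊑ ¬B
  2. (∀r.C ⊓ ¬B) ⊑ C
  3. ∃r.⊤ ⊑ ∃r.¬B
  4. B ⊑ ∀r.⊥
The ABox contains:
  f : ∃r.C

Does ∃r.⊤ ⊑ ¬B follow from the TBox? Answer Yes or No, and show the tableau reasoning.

Yes

1. ∃r.⊤ ⊑ ¬B  ⇔  (∃r.⊤ ⊓ B) unsat w.r.t. T
   all branches close; clash {B, ¬B} at x₀
2. Hence ∃r.⊤ ⊑ ¬B: entailed.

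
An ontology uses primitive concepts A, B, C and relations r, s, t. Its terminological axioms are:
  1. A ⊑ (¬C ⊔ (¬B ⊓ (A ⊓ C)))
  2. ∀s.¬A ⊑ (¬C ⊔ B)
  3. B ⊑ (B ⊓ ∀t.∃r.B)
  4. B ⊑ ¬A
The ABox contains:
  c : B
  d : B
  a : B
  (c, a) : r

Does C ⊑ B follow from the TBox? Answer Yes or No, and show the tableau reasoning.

1. C ⊑ B  ⇔  (C ⊓ ¬B) unsat w.r.t. T
   open: L(x₀) ⊇ {C, ¬A, ¬B, ∃s.A} (+ ∃-successors)
2. Hence C ⊑ B: not entailed.

No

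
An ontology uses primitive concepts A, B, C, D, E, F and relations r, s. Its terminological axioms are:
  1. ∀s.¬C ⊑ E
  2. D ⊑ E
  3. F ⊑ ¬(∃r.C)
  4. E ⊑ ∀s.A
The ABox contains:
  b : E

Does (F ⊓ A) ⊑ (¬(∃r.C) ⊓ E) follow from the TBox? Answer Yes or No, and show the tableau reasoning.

1. (F ⊓ A) ⊑ (¬(∃r.C) ⊓ E)  ⇔  ((F ⊓ A) ⊓ (∃r.C ⊔ ¬E)) unsat w.r.t. T
   apply at x₀: F⊑¬(∃r.C)
   open: L(x₀) ⊇ {A, F, ¬D, ¬E, ∀r.¬C, …} (+ ∃-successors)
2. Hence (F ⊓ A) ⊑ (¬(∃r.C) ⊓ E): not entailed.

No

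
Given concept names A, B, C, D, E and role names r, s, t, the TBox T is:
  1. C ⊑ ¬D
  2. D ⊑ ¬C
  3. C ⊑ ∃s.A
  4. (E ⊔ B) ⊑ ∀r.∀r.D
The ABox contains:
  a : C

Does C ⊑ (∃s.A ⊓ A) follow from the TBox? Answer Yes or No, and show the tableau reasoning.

No

1. C ⊑ (∃s.A ⊓ A)  ⇔  (C ⊓ (∀s.¬A ⊔ ¬A)) unsat w.r.t. T
   apply at x₀: C⊑¬D; C⊑∃s.A
   open: L(x₀) ⊇ {C, ¬A, ¬B, ¬D, ¬E, …} (+ ∃-successors)
2. Hence C ⊑ (∃s.A ⊓ A): not entailed.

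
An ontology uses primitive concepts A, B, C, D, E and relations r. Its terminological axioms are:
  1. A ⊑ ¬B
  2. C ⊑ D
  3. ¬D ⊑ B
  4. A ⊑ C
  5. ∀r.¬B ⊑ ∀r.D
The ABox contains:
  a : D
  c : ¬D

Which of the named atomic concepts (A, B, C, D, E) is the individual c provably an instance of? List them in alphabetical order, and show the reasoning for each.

1. c : A?  L(c) = {¬D} ∪ {¬A}
   apply at c: ¬D⊑B
   open: L(c) ⊇ {B, ¬A, ¬C, ¬D, ∃r.B} (+ ∃-successors) — c ∉ A possible
2. c : B?  L(c) = {¬D} ∪ {¬B}
   clash {B, ¬B} at c — c ∈ B
3. c : C?  L(c) = {¬D} ∪ {¬C}
   apply at c: ¬D⊑B
   open: L(c) ⊇ {B, ¬A, ¬C, ¬D, ∃r.B} (+ ∃-successors) — c ∉ C possible
4. c : D?  L(c) = {¬D} ∪ {¬D}
   apply at c: ¬D⊑B
   open: L(c) ⊇ {B, ¬A, ¬C, ¬D, ∃r.B} (+ ∃-successors) — c ∉ D possible
5. c : E?  L(c) = {¬D} ∪ {¬E}
   apply at c: ¬D⊑B
   open: L(c) ⊇ {B, ¬A, ¬C, ¬D, ¬E, …} (+ ∃-successors) — c ∉ E possible
6. Entailed for c: {B}

{B}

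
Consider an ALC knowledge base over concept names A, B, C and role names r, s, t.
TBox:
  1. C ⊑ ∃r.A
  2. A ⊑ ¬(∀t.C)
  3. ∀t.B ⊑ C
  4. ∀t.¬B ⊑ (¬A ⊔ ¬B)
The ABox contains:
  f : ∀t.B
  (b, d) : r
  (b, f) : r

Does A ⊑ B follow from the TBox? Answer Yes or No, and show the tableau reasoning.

No

1. A ⊑ B  ⇔  (A ⊓ ¬B) unsat w.r.t. T
   apply at x₀: A⊑¬(∀t.C)
   open: L(x₀) ⊇ {A, ¬B, ¬C, ∃t.B, ∃t.¬B, …} (+ ∃-successors)
2. Hence A ⊑ B: not entailed.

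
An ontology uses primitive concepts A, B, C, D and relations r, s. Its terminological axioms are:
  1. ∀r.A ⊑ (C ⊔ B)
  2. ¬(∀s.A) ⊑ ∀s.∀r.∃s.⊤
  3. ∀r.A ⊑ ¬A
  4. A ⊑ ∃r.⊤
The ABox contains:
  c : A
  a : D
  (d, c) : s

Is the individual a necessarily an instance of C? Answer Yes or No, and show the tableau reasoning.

No

1. a : C?  L(a) = {D} ∪ {¬C}
   open: L(a) ⊇ {D, ¬A, ¬C, ∀s.A, ∃r.¬A} (+ ∃-successors) — a ∉ C possible
2. Hence a : C: not entailed.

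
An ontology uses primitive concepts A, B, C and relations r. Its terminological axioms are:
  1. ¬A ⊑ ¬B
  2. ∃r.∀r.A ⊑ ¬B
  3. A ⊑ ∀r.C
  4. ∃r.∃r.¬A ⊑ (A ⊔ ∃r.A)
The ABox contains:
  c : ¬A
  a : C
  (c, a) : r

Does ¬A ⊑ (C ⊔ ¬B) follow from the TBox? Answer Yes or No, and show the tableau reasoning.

Yes

1. ¬A ⊑ (C ⊔ ¬B)  ⇔  (¬A ⊓ (¬C ⊓ B)) unsat w.r.t. T
   all branches close; clash {B, ¬B} at x₀
2. Hence ¬A ⊑ (C ⊔ ¬B): entailed.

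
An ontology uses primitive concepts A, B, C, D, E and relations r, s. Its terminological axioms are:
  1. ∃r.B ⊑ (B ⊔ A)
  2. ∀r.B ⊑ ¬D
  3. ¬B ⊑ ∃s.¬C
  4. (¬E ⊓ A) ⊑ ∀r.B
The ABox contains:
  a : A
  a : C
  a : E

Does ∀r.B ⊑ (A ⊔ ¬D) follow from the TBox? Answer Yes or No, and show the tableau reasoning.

Yes

1. ∀r.B ⊑ (A ⊔ ¬D)  ⇔  (∀r.B ⊓ (¬A ⊓ D)) unsat w.r.t. T
   all branches close; clash {A, ¬A} at x₀
2. Hence ∀r.B ⊑ (A ⊔ ¬D): entailed.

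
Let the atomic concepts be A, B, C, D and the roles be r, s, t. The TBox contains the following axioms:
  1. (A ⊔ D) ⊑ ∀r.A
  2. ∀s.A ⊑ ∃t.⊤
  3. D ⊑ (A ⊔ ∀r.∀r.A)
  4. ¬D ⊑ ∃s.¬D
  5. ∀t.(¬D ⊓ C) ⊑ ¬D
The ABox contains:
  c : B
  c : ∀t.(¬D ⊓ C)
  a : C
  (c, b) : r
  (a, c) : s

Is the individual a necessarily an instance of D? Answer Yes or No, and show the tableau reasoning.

1. a : D?  L(a) = {C} ∪ {¬D}
   apply at a: ¬D⊑∃s.¬D
   open: L(a) ⊇ {C, ¬A, ¬D, ∃s.¬A, ∃s.¬D} (+ ∃-successors) — a ∉ D possible
2. Hence a : D: not entailed.

No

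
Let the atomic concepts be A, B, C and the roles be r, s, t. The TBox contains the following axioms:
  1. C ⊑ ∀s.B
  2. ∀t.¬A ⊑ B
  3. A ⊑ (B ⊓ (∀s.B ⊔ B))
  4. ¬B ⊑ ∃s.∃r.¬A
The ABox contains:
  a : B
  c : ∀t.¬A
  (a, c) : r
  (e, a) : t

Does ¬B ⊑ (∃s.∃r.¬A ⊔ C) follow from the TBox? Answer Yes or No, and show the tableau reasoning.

1. ¬B ⊑ (∃s.∃r.¬A ⊔ C)  ⇔  (¬B ⊓ (∀s.∀r.A ⊓ ¬C)) unsat w.r.t. T
   all branches close; clash {B, ¬B} at x₀
2. Hence ¬B ⊑ (∃s.∃r.¬A ⊔ C): entailed.

Yes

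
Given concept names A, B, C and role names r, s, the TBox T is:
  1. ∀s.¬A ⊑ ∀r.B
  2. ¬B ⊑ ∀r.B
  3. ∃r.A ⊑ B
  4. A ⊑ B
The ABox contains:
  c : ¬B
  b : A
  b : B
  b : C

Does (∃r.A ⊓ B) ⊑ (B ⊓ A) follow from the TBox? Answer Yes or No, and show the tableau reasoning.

1. (∃r.A ⊓ B) ⊑ (B ⊓ A)  ⇔  ((∃r.A ⊓ B) ⊓ (¬B ⊔ ¬A)) unsat w.r.t. T
   open: L(x₀) ⊇ {B, ¬A, ∃r.A, ∃s.A} (+ ∃-successors)
2. Hence (∃r.A ⊓ B) ⊑ (B ⊓ A): not entailed.

No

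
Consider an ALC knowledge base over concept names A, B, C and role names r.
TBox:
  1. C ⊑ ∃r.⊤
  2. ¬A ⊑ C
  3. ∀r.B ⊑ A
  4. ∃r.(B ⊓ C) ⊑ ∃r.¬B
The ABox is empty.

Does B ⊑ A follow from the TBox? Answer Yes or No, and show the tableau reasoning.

No

1. B ⊑ A  ⇔  (B ⊓ ¬A) unsat w.r.t. T
   apply at x₀: ¬A⊑C
   open: L(x₀) ⊇ {B, C, ¬A, ∃r.¬B, ∃r.⊤} (+ ∃-successors)
2. Hence B ⊑ A: not entailed.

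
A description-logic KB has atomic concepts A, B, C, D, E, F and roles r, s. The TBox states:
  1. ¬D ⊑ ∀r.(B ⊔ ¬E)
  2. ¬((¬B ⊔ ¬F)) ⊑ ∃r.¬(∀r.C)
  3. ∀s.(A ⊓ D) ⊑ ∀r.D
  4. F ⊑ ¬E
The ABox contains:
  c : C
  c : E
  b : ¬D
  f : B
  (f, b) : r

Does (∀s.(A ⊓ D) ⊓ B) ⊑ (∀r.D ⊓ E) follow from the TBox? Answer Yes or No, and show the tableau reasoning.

No

1. (∀s.(A ⊓ D) ⊓ B) ⊑ (∀r.D ⊓ E)  ⇔  ((∀s.(A ⊓ D) ⊓ B) ⊓ (∃r.¬D ⊔ ¬E)) unsat w.r.t. T
   apply at x₀: ∀s.(A ⊓ D)⊑∀r.D
   open: L(x₀) ⊇ {B, D, ¬E, ¬F, ∀r.D, …}
2. Hence (∀s.(A ⊓ D) ⊓ B) ⊑ (∀r.D ⊓ E): not entailed.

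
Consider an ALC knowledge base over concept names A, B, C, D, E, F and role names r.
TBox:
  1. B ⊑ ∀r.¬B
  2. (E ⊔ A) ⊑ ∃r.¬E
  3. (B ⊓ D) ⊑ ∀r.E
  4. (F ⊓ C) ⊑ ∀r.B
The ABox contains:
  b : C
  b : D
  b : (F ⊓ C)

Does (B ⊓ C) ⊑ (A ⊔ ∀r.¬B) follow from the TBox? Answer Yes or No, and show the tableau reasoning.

1. (B ⊓ C) ⊑ (A ⊔ ∀r.¬B)  ⇔  ((B ⊓ C) ⊓ (¬A ⊓ ∃r.B)) unsat w.r.t. T
   all branches close; clash {B, ¬B} at an ∃-successor
2. Hence (B ⊓ C) ⊑ (A ⊔ ∀r.¬B): entailed.

Yes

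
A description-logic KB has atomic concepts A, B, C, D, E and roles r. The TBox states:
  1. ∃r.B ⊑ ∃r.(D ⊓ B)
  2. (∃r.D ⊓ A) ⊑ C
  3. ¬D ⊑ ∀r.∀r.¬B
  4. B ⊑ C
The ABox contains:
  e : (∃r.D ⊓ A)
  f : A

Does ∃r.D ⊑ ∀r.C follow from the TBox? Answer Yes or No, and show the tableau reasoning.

No

1. ∃r.D ⊑ ∀r.C  ⇔  (∃r.D ⊓ ∃r.¬C) unsat w.r.t. T
   open: L(x₀) ⊇ {D, ¬A, ¬B, ∀r.¬B, ∃r.D, …} (+ ∃-successors)
2. Hence ∃r.D ⊑ ∀r.C: not entailed.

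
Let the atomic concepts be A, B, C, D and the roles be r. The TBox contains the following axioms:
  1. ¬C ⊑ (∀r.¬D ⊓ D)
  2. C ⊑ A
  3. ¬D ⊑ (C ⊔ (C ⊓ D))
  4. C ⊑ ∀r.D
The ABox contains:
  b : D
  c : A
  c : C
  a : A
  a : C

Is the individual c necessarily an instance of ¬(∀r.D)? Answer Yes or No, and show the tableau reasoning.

1. c : ¬(∀r.D)?  L(c) = {A, C} ∪ {∀r.D}
   open: L(c) ⊇ {A, C, D, ∀r.D} — c ∉ ¬(∀r.D) possible
2. Hence c : ¬(∀r.D): not entailed.

No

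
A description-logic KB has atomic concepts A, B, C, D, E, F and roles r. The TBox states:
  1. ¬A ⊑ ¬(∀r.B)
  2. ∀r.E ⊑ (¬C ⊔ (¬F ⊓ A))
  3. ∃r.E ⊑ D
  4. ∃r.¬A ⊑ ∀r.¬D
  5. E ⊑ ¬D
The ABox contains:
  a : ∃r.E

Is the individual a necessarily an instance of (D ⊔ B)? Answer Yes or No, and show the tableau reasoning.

1. a : (D ⊔ B)?  L(a) = {∃r.E} ∪ {(¬D ⊓ ¬B)}
   clash {D, ¬D} at a — a ∈ (D ⊔ B)
2. Hence a : (D ⊔ B): entailed.

Yes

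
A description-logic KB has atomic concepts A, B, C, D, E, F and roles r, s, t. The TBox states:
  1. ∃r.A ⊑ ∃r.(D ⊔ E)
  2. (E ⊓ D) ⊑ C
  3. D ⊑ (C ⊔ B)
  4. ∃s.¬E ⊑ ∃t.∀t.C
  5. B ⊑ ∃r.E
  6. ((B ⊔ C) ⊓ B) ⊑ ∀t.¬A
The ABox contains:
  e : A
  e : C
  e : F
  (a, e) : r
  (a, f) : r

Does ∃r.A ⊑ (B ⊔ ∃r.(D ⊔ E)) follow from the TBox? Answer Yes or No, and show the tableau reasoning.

1. ∃r.A ⊑ (B ⊔ ∃r.(D ⊔ E))  ⇔  (∃r.A ⊓ (¬B ⊓ ∀r.(¬D ⊓ ¬E))) unsat w.r.t. T
   all branches close; clash {B, ¬B} at x₀
2. Hence ∃r.A ⊑ (B ⊔ ∃r.(D ⊔ E)): entailed.

Yes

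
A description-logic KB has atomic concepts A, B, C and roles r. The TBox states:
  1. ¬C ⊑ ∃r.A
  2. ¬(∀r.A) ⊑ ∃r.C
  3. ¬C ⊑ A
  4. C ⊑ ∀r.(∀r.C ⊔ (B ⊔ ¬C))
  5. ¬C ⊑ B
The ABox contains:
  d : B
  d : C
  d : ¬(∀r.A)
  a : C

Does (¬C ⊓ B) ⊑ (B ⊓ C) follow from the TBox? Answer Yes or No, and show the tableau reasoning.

1. (¬C ⊓ B) ⊑ (B ⊓ C)  ⇔  ((¬C ⊓ B) ⊓ (¬B ⊔ ¬C)) unsat w.r.t. T
   apply at x₀: ¬C⊑∃r.A; ¬C⊑A
   open: L(x₀) ⊇ {A, B, ¬C, ∀r.A, ∃r.A} (+ ∃-successors)
2. Hence (¬C ⊓ B) ⊑ (B ⊓ C): not entailed.

No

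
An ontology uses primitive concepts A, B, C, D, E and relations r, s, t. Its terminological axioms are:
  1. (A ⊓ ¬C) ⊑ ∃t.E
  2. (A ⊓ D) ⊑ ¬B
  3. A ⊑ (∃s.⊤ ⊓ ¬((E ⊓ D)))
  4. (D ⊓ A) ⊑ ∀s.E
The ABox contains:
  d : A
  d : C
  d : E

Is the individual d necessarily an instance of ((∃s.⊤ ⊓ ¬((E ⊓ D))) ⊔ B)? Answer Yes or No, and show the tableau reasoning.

Yes

1. d : ((∃s.⊤ ⊓ ¬((E ⊓ D))) ⊔ B)?  L(d) = {A, C, E} ∪ {((∀s.⊥ ⊔ (E ⊓ D)) ⊓ ¬B)}
   clash {D, ¬D} at d — d ∈ ((∃s.⊤ ⊓ ¬((E ⊓ D))) ⊔ B)
2. Hence d : ((∃s.⊤ ⊓ ¬((E ⊓ D))) ⊔ B): entailed.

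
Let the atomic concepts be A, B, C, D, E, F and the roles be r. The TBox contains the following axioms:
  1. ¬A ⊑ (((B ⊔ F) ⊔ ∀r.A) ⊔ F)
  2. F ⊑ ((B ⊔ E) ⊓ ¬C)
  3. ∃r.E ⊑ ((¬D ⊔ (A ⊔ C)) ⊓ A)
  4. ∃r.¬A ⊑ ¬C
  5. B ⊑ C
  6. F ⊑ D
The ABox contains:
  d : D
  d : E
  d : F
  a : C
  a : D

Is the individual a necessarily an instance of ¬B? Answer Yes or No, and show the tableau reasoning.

1. a : ¬B?  L(a) = {C, D} ∪ {B}
   open: L(a) ⊇ {A, B, C, D, ¬F, …} — a ∉ ¬B possible
2. Hence a : ¬B: not entailed.

No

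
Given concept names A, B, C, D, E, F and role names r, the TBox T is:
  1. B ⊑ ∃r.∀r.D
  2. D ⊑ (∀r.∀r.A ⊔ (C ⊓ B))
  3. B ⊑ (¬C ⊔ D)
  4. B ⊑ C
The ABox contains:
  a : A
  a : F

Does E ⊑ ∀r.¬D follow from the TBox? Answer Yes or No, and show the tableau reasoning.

No

1. E ⊑ ∀r.¬D  ⇔  (E ⊓ ∃r.D) unsat w.r.t. T
   open: L(x₀) ⊇ {E, ¬B, ¬D, ∃r.D} (+ ∃-successors)
2. Hence E ⊑ ∀r.¬D: not entailed.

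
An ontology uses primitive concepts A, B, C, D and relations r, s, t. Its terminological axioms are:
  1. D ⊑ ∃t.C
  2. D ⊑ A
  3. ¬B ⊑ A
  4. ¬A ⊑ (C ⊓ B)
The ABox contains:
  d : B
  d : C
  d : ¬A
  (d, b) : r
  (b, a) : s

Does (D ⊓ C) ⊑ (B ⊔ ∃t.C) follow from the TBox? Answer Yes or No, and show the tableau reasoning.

1. (D ⊓ C) ⊑ (B ⊔ ∃t.C)  ⇔  ((D ⊓ C) ⊓ (¬B ⊓ ∀t.¬C)) unsat w.r.t. T
   all branches close; clash {C, ¬C} at an ∃-successor
2. Hence (D ⊓ C) ⊑ (B ⊔ ∃t.C): entailed.

Yes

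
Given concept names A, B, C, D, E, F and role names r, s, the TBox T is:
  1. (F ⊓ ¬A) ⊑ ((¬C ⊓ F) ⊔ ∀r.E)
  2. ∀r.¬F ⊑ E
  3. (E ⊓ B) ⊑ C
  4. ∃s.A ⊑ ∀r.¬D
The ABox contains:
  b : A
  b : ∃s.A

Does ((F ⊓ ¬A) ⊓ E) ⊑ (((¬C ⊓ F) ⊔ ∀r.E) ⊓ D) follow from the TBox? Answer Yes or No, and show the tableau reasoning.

No

1. ((F ⊓ ¬A) ⊓ E) ⊑ (((¬C ⊓ F) ⊔ ∀r.E) ⊓ D)  ⇔  (((F ⊓ ¬A) ⊓ E) ⊓ (((C ⊔ ¬F) ⊓ ∃r.¬E) ⊔ ¬D)) unsat w.r.t. T
   apply at x₀: (F ⊓ ¬A)⊑((¬C ⊓ F) ⊔ ∀r.E)
   open: L(x₀) ⊇ {E, F, ¬A, ¬B, ¬C, …}
2. Hence ((F ⊓ ¬A) ⊓ E) ⊑ (((¬C ⊓ F) ⊔ ∀r.E) ⊓ D): not entailed.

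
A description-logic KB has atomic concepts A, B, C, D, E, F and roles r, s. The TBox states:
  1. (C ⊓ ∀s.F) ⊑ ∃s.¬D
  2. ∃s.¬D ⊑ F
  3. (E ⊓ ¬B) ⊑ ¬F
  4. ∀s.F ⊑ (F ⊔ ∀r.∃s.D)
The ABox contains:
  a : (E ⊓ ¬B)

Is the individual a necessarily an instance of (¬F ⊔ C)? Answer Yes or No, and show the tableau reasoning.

1. a : (¬F ⊔ C)?  L(a) = {(E ⊓ ¬B)} ∪ {(F ⊓ ¬C)}
   clash {F, ¬F} at a — a ∈ (¬F ⊔ C)
2. Hence a : (¬F ⊔ C): entailed.

Yes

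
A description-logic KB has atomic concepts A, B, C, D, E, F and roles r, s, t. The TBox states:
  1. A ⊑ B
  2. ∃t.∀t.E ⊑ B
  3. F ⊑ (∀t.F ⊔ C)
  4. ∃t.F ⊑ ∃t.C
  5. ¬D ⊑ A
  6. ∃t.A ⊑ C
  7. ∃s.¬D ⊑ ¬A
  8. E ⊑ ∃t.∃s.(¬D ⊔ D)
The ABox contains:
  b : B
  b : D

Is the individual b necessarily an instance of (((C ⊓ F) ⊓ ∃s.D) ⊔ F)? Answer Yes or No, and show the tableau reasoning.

1. b : (((C ⊓ F) ⊓ ∃s.D) ⊔ F)?  L(b) = {B, D} ∪ {(((¬C ⊔ ¬F) ⊔ ∀s.¬D) ⊓ ¬F)}
   open: L(b) ⊇ {B, D, ¬E, ¬F, ∀s.D, …} — b ∉ (((C ⊓ F) ⊓ ∃s.D) ⊔ F) possible
2. Hence b : (((C ⊓ F) ⊓ ∃s.D) ⊔ F): not entailed.

No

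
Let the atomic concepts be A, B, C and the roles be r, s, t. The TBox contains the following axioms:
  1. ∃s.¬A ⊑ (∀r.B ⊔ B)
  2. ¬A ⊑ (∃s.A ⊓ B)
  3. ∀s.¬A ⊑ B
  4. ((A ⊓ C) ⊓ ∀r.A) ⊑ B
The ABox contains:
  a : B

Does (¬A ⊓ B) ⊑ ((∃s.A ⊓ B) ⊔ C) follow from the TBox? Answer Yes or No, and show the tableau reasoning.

Yes

1. (¬A ⊓ B) ⊑ ((∃s.A ⊓ B) ⊔ C)  ⇔  ((¬A ⊓ B) ⊓ ((∀s.¬A ⊔ ¬B) ⊓ ¬C)) unsat w.r.t. T
   all branches close; clash {B, ¬B} at x₀
2. Hence (¬A ⊓ B) ⊑ ((∃s.A ⊓ B) ⊔ C): entailed.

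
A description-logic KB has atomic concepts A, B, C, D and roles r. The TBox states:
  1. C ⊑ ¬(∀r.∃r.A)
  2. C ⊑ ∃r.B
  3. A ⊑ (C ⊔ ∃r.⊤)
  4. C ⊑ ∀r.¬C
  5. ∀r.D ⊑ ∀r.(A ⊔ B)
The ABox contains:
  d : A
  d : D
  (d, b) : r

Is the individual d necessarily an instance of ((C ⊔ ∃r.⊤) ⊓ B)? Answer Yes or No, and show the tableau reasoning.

No

1. d : ((C ⊔ ∃r.⊤) ⊓ B)?  L(d) = {A, D} ∪ {((¬C ⊓ ∀r.⊥) ⊔ ¬B)}
   apply at d: A⊑(C ⊔ ∃r.⊤)
   open: L(d) ⊇ {A, D, ¬B, ¬C, ∃r.¬D, …} (+ ∃-successors) — d ∉ ((C ⊔ ∃r.⊤) ⊓ B) possible
2. Hence d : ((C ⊔ ∃r.⊤) ⊓ B): not entailed.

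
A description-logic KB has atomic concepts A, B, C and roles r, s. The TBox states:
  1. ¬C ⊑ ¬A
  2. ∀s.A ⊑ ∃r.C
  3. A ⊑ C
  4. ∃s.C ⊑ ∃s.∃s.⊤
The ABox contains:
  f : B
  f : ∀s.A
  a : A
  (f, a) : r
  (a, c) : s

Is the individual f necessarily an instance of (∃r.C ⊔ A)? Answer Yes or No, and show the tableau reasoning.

1. f : (∃r.C ⊔ A)?  L(f) = {B, ∀s.A} ∪ {(∀r.¬C ⊓ ¬A)}
   clash {A, ¬A} at a — f ∈ (∃r.C ⊔ A)
2. Hence f : (∃r.C ⊔ A): entailed.

Yes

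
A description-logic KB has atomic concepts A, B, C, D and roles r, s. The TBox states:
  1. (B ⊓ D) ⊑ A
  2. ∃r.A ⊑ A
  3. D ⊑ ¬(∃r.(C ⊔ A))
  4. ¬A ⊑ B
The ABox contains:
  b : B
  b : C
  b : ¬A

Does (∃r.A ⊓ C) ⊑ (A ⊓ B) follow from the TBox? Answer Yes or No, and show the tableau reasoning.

1. (∃r.A ⊓ C) ⊑ (A ⊓ B)  ⇔  ((∃r.A ⊓ C) ⊓ (¬A ⊔ ¬B)) unsat w.r.t. T
   apply at x₀: ∃r.A⊑A
   open: L(x₀) ⊇ {A, C, ¬B, ¬D, ∃r.A} (+ ∃-successors)
2. Hence (∃r.A ⊓ C) ⊑ (A ⊓ B): not entailed.

No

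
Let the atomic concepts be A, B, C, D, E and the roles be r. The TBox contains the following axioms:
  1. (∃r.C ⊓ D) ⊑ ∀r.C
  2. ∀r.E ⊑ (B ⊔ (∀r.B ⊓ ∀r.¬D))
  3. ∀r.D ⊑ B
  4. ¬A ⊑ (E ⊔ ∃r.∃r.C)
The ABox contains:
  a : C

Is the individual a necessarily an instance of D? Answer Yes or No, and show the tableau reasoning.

No

1. a : D?  L(a) = {C} ∪ {¬D}
   open: L(a) ⊇ {A, C, ¬D, ∃r.¬D, ∃r.¬E} (+ ∃-successors) — a ∉ D possible
2. Hence a : D: not entailed.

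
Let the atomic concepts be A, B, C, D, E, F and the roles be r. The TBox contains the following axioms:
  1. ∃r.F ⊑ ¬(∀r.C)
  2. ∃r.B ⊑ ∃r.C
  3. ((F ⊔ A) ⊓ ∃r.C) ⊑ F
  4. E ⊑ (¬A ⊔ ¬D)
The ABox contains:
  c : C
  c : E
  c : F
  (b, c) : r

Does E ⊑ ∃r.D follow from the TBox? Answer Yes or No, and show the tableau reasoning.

1. E ⊑ ∃r.D  ⇔  (E ⊓ ∀r.¬D) unsat w.r.t. T
   apply at x₀: E⊑(¬A ⊔ ¬D)
   open: L(x₀) ⊇ {E, ¬A, ¬F, ∀r.¬B, ∀r.¬D, …}
2. Hence E ⊑ ∃r.D: not entailed.

No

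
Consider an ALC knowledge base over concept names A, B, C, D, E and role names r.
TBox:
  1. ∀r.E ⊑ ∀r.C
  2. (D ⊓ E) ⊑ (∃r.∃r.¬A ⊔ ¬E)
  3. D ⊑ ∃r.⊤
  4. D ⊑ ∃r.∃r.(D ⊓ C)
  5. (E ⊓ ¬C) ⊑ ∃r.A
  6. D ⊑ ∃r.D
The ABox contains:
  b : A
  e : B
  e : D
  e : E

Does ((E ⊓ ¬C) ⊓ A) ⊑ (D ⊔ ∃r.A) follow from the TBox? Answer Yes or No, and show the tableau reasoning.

1. ((E ⊓ ¬C) ⊓ A) ⊑ (D ⊔ ∃r.A)  ⇔  (((E ⊓ ¬C) ⊓ A) ⊓ (¬D ⊓ ∀r.¬A)) unsat w.r.t. T
   all branches close; clash {E, ¬E} at x₀
2. Hence ((E ⊓ ¬C) ⊓ A) ⊑ (D ⊔ ∃r.A): entailed.

Yes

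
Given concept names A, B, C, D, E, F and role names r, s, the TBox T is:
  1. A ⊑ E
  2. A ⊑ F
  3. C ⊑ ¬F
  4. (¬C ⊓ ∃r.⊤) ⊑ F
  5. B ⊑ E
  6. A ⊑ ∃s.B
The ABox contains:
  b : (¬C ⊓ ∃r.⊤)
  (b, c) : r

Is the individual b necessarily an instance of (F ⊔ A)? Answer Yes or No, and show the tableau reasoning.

1. b : (F ⊔ A)?  L(b) = {(¬C ⊓ ∃r.⊤)} ∪ {(¬F ⊓ ¬A)}
   clash {F, ¬F} at b — b ∈ (F ⊔ A)
2. Hence b : (F ⊔ A): entailed.

Yes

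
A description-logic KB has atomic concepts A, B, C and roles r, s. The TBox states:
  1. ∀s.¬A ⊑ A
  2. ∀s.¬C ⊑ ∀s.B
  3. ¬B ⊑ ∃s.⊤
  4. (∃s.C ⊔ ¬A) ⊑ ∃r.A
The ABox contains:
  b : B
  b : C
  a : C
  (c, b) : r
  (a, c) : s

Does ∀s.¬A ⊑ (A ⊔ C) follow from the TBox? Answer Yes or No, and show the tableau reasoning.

Yes

1. ∀s.¬A ⊑ (A ⊔ C)  ⇔  (∀s.¬A ⊓ (¬A ⊓ ¬C)) unsat w.r.t. T
   all branches close; clash {A, ¬A} at x₀
2. Hence ∀s.¬A ⊑ (A ⊔ C): entailed.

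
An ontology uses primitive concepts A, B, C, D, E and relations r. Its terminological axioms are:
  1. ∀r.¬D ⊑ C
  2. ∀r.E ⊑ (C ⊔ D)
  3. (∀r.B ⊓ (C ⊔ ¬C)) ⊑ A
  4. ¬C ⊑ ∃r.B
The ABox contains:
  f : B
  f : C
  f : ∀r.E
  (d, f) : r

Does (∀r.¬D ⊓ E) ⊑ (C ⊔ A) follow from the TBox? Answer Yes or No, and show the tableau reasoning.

1. (∀r.¬D ⊓ E) ⊑ (C ⊔ A)  ⇔  ((∀r.¬D ⊓ E) ⊓ (¬C ⊓ ¬A)) unsat w.r.t. T
   all branches close; clash {C, ¬C} at x₀
2. Hence (∀r.¬D ⊓ E) ⊑ (C ⊔ A): entailed.

Yes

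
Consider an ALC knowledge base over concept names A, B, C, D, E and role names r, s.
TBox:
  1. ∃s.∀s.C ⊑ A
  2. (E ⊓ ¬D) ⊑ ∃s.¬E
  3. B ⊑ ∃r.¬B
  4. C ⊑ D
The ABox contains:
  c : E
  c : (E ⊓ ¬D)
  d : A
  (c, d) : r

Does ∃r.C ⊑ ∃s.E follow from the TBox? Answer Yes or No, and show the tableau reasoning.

1. ∃r.C ⊑ ∃s.E  ⇔  (∃r.C ⊓ ∀s.¬E) unsat w.r.t. T
   open: L(x₀) ⊇ {¬B, ¬C, ¬E, ∀s.¬E, ∀s.∃s.¬C, …} (+ ∃-successors)
2. Hence ∃r.C ⊑ ∃s.E: not entailed.

No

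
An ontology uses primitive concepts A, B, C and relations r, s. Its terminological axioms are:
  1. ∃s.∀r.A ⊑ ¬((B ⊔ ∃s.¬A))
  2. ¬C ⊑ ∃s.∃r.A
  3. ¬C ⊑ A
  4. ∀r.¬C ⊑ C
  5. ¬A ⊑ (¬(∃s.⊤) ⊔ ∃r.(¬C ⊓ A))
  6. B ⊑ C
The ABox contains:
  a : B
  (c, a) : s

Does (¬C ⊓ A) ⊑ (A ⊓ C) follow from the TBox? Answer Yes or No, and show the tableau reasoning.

1. (¬C ⊓ A) ⊑ (A ⊓ C)  ⇔  ((¬C ⊓ A) ⊓ (¬A ⊔ ¬C)) unsat w.r.t. T
   apply at x₀: ¬C⊑∃s.∃r.A
   open: L(x₀) ⊇ {A, ¬B, ¬C, ∀s.∃r.¬A, ∃r.C, …} (+ ∃-successors)
2. Hence (¬C ⊓ A) ⊑ (A ⊓ C): not entailed.

No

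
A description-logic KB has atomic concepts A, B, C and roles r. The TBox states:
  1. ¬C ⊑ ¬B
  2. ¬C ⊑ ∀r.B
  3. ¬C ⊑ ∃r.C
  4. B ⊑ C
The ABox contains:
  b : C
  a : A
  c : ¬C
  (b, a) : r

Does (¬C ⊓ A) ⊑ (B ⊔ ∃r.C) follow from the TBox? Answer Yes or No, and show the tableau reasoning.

1. (¬C ⊓ A) ⊑ (B ⊔ ∃r.C)  ⇔  ((¬C ⊓ A) ⊓ (¬B ⊓ ∀r.¬C)) unsat w.r.t. T
   all branches close; clash {C, ¬C} at an ∃-successor
2. Hence (¬C ⊓ A) ⊑ (B ⊔ ∃r.C): entailed.

Yes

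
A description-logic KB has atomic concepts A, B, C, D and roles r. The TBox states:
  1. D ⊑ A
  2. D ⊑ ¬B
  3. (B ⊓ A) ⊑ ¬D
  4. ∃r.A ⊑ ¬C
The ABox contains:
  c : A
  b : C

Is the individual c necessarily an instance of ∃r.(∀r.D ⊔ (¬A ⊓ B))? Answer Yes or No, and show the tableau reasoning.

No

1. c : ∃r.(∀r.D ⊔ (¬A ⊓ B))?  L(c) = {A} ∪ {∀r.(∃r.¬D ⊓ (A ⊔ ¬B))}
   open: L(c) ⊇ {A, ¬D, ∀r.(∃r.¬D ⊓ (A ⊔ ¬B)), ∀r.¬A} — c ∉ ∃r.(∀r.D ⊔ (¬A ⊓ B)) possible
2. Hence c : ∃r.(∀r.D ⊔ (¬A ⊓ B)): not entailed.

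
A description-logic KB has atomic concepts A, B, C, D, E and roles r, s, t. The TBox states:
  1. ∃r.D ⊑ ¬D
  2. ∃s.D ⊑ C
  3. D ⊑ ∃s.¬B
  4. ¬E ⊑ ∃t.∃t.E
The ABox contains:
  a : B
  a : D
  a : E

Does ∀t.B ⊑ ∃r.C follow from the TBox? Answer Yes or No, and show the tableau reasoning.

No

1. ∀t.B ⊑ ∃r.C  ⇔  (∀t.B ⊓ ∀r.¬C) unsat w.r.t. T
   open: L(x₀) ⊇ {E, ¬D, ∀r.¬C, ∀s.¬D, ∀t.B}
2. Hence ∀t.B ⊑ ∃r.C: not entailed.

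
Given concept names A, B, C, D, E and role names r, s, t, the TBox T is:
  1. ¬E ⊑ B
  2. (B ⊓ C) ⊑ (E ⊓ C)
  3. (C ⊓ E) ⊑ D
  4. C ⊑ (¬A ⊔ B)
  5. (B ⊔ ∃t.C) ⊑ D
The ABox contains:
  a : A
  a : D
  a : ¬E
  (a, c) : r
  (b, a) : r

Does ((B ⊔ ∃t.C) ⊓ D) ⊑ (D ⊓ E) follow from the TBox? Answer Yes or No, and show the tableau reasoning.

1. ((B ⊔ ∃t.C) ⊓ D) ⊑ (D ⊓ E)  ⇔  (((B ⊔ ∃t.C) ⊓ D) ⊓ (¬D ⊔ ¬E)) unsat w.r.t. T
   open: L(x₀) ⊇ {B, D, ¬C, ¬E}
2. Hence ((B ⊔ ∃t.C) ⊓ D) ⊑ (D ⊓ E): not entailed.

No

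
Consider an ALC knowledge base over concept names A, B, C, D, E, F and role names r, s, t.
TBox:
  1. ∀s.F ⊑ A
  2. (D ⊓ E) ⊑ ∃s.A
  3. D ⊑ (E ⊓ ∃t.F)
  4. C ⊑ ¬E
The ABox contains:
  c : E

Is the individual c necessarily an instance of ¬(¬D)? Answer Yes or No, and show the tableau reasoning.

No

1. c : ¬(¬D)?  L(c) = {E} ∪ {¬D}
   open: L(c) ⊇ {E, ¬C, ¬D, ∃s.¬F} (+ ∃-successors) — c ∉ ¬(¬D) possible
2. Hence c : ¬(¬D): not entailed.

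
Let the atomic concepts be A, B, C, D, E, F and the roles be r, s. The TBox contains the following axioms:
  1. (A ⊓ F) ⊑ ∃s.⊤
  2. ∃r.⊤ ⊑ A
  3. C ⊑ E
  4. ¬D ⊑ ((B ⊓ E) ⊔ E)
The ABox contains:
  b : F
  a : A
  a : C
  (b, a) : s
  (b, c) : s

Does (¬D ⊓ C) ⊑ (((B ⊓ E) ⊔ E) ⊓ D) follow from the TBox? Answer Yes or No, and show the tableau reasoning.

1. (¬D ⊓ C) ⊑ (((B ⊓ E) ⊔ E) ⊓ D)  ⇔  ((¬D ⊓ C) ⊓ (((¬B ⊔ ¬E) ⊓ ¬E) ⊔ ¬D)) unsat w.r.t. T
   apply at x₀: C⊑E; ¬D⊑((B ⊓ E) ⊔ E)
   open: L(x₀) ⊇ {C, E, ¬A, ¬D, ∀r.⊥}
2. Hence (¬D ⊓ C) ⊑ (((B ⊓ E) ⊔ E) ⊓ D): not entailed.

No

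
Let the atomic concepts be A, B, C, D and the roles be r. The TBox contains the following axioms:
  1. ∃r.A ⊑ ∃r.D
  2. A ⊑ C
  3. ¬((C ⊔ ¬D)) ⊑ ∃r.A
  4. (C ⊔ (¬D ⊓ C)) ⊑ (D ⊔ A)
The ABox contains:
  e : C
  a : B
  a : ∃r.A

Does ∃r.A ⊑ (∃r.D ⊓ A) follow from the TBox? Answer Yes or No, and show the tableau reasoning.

No

1. ∃r.A ⊑ (∃r.D ⊓ A)  ⇔  (∃r.A ⊓ (∀r.¬D ⊔ ¬A)) unsat w.r.t. T
   apply at x₀: ∃r.A⊑∃r.D
   open: L(x₀) ⊇ {¬A, ¬C, ∃r.A, ∃r.D} (+ ∃-successors)
2. Hence ∃r.A ⊑ (∃r.D ⊓ A): not entailed.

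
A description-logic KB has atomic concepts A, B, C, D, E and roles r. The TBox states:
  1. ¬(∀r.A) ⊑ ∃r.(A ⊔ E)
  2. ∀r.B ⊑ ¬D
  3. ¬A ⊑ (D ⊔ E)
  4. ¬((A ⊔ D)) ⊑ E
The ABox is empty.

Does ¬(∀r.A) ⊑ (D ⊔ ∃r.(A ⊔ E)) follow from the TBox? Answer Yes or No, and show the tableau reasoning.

1. ¬(∀r.A) ⊑ (D ⊔ ∃r.(A ⊔ E))  ⇔  (∃r.¬A ⊓ (¬D ⊓ ∀r.(¬A ⊓ ¬E))) unsat w.r.t. T
   all branches close; clash {E, ¬E} at an ∃-successor
2. Hence ¬(∀r.A) ⊑ (D ⊔ ∃r.(A ⊔ E)): entailed.

Yes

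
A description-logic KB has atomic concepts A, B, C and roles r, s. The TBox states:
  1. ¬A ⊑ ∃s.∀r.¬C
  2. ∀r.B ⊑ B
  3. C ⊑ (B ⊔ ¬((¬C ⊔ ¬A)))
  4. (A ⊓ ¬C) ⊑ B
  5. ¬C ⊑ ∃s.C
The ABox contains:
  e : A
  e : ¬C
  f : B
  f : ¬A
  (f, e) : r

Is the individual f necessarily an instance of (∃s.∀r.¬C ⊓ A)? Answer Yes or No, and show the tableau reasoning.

1. f : (∃s.∀r.¬C ⊓ A)?  L(f) = {B, ¬A} ∪ {(∀s.∃r.C ⊔ ¬A)}
   apply at f: ¬A⊑∃s.∀r.¬C
   open: L(f) ⊇ {B, C, ¬A, ∃s.∀r.¬C} (+ ∃-successors) — f ∉ (∃s.∀r.¬C ⊓ A) possible
2. Hence f : (∃s.∀r.¬C ⊓ A): not entailed.

No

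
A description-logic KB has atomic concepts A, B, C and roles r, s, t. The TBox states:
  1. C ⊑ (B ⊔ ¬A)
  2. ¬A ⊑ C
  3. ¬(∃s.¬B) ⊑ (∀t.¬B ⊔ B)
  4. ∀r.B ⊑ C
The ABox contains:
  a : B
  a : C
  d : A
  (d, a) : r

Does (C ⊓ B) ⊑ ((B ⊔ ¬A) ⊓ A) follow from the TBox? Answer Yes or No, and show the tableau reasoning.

No

1. (C ⊓ B) ⊑ ((B ⊔ ¬A) ⊓ A)  ⇔  ((C ⊓ B) ⊓ ((¬B ⊓ A) ⊔ ¬A)) unsat w.r.t. T
   apply at x₀: C⊑(B ⊔ ¬A)
   open: L(x₀) ⊇ {B, C, ¬A, ∃s.¬B} (+ ∃-successors)
2. Hence (C ⊓ B) ⊑ ((B ⊔ ¬A) ⊓ A): not entailed.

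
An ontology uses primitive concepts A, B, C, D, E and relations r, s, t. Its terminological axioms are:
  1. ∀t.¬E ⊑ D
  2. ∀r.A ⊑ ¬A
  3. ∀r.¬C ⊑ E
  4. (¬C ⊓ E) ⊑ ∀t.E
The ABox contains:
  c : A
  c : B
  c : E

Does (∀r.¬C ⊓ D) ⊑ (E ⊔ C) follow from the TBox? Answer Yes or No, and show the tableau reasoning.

Yes

1. (∀r.¬C ⊓ D) ⊑ (E ⊔ C)  ⇔  ((∀r.¬C ⊓ D) ⊓ (¬E ⊓ ¬C)) unsat w.r.t. T
   all branches close; clash {E, ¬E} at x₀
2. Hence (∀r.¬C ⊓ D) ⊑ (E ⊔ C): entailed.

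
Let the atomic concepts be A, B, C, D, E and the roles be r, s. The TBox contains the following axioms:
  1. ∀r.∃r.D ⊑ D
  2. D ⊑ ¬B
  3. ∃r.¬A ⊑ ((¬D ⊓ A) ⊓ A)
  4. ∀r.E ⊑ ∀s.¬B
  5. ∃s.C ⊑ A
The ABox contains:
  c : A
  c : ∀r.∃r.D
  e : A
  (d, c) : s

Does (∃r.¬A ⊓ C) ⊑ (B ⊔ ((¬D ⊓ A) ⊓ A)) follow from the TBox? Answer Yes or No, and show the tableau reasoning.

1. (∃r.¬A ⊓ C) ⊑ (B ⊔ ((¬D ⊓ A) ⊓ A))  ⇔  ((∃r.¬A ⊓ C) ⊓ (¬B ⊓ ((D ⊔ ¬A) ⊔ ¬A))) unsat w.r.t. T
   all branches close; clash {A, ¬A} at x₀
2. Hence (∃r.¬A ⊓ C) ⊑ (B ⊔ ((¬D ⊓ A) ⊓ A)): entailed.

Yes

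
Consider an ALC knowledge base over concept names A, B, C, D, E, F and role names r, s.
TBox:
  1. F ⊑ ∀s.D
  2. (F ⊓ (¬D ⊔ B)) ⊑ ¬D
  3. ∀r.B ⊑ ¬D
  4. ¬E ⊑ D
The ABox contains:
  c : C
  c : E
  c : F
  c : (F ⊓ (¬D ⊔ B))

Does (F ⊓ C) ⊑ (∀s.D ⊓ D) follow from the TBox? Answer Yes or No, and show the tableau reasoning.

No

1. (F ⊓ C) ⊑ (∀s.D ⊓ D)  ⇔  ((F ⊓ C) ⊓ (∃s.¬D ⊔ ¬D)) unsat w.r.t. T
   apply at x₀: F⊑∀s.D
   open: L(x₀) ⊇ {C, E, F, ¬D, ∀s.D, …} (+ ∃-successors)
2. Hence (F ⊓ C) ⊑ (∀s.D ⊓ D): not entailed.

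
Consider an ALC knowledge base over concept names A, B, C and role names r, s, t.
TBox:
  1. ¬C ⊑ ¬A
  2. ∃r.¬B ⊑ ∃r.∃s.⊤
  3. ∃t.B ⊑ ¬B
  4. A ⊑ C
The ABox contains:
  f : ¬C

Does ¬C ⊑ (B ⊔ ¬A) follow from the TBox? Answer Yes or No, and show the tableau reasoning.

1. ¬C ⊑ (B ⊔ ¬A)  ⇔  (¬C ⊓ (¬B ⊓ A)) unsat w.r.t. T
   all branches close; clash {A, ¬A} at x₀
2. Hence ¬C ⊑ (B ⊔ ¬A): entailed.

Yes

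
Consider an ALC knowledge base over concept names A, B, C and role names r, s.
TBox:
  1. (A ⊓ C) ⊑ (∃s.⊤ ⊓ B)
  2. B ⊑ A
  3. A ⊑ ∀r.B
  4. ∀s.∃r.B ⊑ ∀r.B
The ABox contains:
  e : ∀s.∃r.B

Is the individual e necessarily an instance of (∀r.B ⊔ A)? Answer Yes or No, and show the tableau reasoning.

1. e : (∀r.B ⊔ A)?  L(e) = {∀s.∃r.B} ∪ {(∃r.¬B ⊓ ¬A)}
   clash {A, ¬A} at e — e ∈ (∀r.B ⊔ A)
2. Hence e : (∀r.B ⊔ A): entailed.

Yes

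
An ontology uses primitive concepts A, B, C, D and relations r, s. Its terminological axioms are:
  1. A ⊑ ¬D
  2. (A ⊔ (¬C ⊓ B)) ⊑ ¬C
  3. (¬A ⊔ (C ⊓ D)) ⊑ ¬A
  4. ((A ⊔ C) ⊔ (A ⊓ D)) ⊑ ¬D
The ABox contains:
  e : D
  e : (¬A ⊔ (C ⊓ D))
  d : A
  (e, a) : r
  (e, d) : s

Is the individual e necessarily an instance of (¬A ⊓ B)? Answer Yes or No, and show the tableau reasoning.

No

1. e : (¬A ⊓ B)?  L(e) = {D, (¬A ⊔ (C ⊓ D))} ∪ {(A ⊔ ¬B)}
   apply at e: (¬A ⊔ (C ⊓ D))⊑¬A
   open: L(e) ⊇ {D, ¬A, ¬B, ¬C} — e ∉ (¬A ⊓ B) possible
2. Hence e : (¬A ⊓ B): not entailed.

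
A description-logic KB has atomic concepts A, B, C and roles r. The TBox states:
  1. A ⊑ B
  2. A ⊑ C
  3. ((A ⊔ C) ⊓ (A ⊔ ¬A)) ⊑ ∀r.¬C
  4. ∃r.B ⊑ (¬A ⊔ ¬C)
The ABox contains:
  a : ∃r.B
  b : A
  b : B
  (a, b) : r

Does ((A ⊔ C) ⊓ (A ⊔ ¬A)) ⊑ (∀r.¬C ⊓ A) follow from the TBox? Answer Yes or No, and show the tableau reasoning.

1. ((A ⊔ C) ⊓ (A ⊔ ¬A)) ⊑ (∀r.¬C ⊓ A)  ⇔  (((A ⊔ C) ⊓ (A ⊔ ¬A)) ⊓ (∃r.C ⊔ ¬A)) unsat w.r.t. T
   apply at x₀: ((A ⊔ C) ⊓ (A ⊔ ¬A))⊑∀r.¬C
   open: L(x₀) ⊇ {C, ¬A, ∀r.¬B, ∀r.¬C}
2. Hence ((A ⊔ C) ⊓ (A ⊔ ¬A)) ⊑ (∀r.¬C ⊓ A): not entailed.

No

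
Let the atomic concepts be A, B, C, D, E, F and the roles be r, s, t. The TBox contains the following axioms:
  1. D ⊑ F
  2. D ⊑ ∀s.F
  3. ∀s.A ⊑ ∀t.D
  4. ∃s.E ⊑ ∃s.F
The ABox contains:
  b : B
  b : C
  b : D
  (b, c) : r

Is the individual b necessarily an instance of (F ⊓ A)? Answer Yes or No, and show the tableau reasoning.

1. b : (F ⊓ A)?  L(b) = {B, C, D} ∪ {(¬F ⊔ ¬A)}
   apply at b: D⊑F; D⊑∀s.F
   open: L(b) ⊇ {B, C, D, F, ¬A, …} (+ ∃-successors) — b ∉ (F ⊓ A) possible
2. Hence b : (F ⊓ A): not entailed.

No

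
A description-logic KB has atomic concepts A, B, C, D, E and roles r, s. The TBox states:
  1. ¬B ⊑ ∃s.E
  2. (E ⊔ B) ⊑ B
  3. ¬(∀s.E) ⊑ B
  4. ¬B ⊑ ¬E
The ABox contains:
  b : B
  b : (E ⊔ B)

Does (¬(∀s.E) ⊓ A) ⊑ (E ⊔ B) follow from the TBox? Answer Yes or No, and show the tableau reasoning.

1. (¬(∀s.E) ⊓ A) ⊑ (E ⊔ B)  ⇔  ((∃s.¬E ⊓ A) ⊓ (¬E ⊓ ¬B)) unsat w.r.t. T
   all branches close; clash {B, ¬B} at x₀
2. Hence (¬(∀s.E) ⊓ A) ⊑ (E ⊔ B): entailed.

Yes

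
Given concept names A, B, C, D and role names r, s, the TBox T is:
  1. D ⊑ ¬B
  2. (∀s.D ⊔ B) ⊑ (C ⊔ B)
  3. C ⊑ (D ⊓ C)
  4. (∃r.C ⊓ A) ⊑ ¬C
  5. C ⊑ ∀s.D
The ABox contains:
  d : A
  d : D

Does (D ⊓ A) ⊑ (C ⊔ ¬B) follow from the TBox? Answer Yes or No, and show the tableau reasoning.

1. (D ⊓ A) ⊑ (C ⊔ ¬B)  ⇔  ((D ⊓ A) ⊓ (¬C ⊓ B)) unsat w.r.t. T
   all branches close; clash {B, ¬B} at x₀
2. Hence (D ⊓ A) ⊑ (C ⊔ ¬B): entailed.

Yes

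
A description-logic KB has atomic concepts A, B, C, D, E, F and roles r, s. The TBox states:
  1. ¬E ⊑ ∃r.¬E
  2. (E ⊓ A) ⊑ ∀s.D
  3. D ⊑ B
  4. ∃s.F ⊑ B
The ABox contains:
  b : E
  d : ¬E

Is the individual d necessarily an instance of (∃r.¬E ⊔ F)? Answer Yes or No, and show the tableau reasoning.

Yes

1. d : (∃r.¬E ⊔ F)?  L(d) = {¬E} ∪ {(∀r.E ⊓ ¬F)}
   clash {E, ¬E} at an ∃-successor — d ∈ (∃r.¬E ⊔ F)
2. Hence d : (∃r.¬E ⊔ F): entailed.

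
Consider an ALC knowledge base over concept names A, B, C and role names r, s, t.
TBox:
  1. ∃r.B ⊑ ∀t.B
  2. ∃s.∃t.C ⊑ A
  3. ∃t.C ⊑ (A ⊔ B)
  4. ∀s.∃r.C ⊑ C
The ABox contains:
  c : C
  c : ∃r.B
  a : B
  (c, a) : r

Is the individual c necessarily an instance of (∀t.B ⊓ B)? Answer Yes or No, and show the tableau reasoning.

1. c : (∀t.B ⊓ B)?  L(c) = {C, ∃r.B} ∪ {(∃t.¬B ⊔ ¬B)}
   apply at c: ∃r.B⊑∀t.B
   open: L(c) ⊇ {C, ¬B, ∀s.∀t.¬C, ∀t.B, ∀t.¬C, …} (+ ∃-successors) — c ∉ (∀t.B ⊓ B) possible
2. Hence c : (∀t.B ⊓ B): not entailed.

No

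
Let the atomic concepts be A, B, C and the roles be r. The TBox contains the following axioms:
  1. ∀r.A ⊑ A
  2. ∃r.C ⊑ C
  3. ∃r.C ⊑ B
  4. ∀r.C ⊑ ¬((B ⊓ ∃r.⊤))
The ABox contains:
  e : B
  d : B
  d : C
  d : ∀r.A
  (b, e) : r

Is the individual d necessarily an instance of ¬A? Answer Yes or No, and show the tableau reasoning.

1. d : ¬A?  L(d) = {B, C, ∀r.A} ∪ {A}
   open: L(d) ⊇ {A, B, C, ∀r.A, ∃r.¬C} (+ ∃-successors) — d ∉ ¬A possible
2. Hence d : ¬A: not entailed.

No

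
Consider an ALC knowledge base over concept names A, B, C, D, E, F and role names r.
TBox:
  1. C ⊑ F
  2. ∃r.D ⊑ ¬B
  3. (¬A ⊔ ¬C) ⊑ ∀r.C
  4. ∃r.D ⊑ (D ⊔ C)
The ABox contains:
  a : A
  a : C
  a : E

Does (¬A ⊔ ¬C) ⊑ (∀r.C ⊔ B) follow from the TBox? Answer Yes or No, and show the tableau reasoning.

Yes

1. (¬A ⊔ ¬C) ⊑ (∀r.C ⊔ B)  ⇔  ((¬A ⊔ ¬C) ⊓ (∃r.¬C ⊓ ¬B)) unsat w.r.t. T
   all branches close; clash {C, ¬C} at x₀
2. Hence (¬A ⊔ ¬C) ⊑ (∀r.C ⊔ B): entailed.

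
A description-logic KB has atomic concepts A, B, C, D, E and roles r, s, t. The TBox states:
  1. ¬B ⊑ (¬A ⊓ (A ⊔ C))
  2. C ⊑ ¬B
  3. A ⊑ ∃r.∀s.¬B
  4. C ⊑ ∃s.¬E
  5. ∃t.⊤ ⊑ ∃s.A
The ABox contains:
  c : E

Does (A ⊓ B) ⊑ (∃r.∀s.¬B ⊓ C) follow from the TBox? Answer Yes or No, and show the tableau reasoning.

1. (A ⊓ B) ⊑ (∃r.∀s.¬B ⊓ C)  ⇔  ((A ⊓ B) ⊓ (∀r.∃s.B ⊔ ¬C)) unsat w.r.t. T
   apply at x₀: A⊑∃r.∀s.¬B
   open: L(x₀) ⊇ {A, B, ¬C, ∀t.⊥, ∃r.∀s.¬B} (+ ∃-successors)
2. Hence (A ⊓ B) ⊑ (∃r.∀s.¬B ⊓ C): not entailed.

No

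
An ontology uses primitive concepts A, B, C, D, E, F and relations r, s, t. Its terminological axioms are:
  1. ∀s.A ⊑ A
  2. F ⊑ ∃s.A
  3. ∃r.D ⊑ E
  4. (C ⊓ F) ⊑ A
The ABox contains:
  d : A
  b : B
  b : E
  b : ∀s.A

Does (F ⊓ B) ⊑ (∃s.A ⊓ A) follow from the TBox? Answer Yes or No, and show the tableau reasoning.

No

1. (F ⊓ B) ⊑ (∃s.A ⊓ A)  ⇔  ((F ⊓ B) ⊓ (∀s.¬A ⊔ ¬A)) unsat w.r.t. T
   apply at x₀: F⊑∃s.A
   open: L(x₀) ⊇ {B, F, ¬A, ¬C, ∀r.¬D, …} (+ ∃-successors)
2. Hence (F ⊓ B) ⊑ (∃s.A ⊓ A): not entailed.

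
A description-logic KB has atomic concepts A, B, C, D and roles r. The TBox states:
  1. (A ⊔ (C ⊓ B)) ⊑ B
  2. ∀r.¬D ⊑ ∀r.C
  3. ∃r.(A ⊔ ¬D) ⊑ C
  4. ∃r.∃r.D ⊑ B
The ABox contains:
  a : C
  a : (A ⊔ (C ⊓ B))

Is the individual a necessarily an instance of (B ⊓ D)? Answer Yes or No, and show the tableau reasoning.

1. a : (B ⊓ D)?  L(a) = {C, (A ⊔ (C ⊓ B))} ∪ {(¬B ⊔ ¬D)}
   apply at a: (A ⊔ (C ⊓ B))⊑B
   open: L(a) ⊇ {A, B, C, ¬D, ∃r.D} (+ ∃-successors) — a ∉ (B ⊓ D) possible
2. Hence a : (B ⊓ D): not entailed.

No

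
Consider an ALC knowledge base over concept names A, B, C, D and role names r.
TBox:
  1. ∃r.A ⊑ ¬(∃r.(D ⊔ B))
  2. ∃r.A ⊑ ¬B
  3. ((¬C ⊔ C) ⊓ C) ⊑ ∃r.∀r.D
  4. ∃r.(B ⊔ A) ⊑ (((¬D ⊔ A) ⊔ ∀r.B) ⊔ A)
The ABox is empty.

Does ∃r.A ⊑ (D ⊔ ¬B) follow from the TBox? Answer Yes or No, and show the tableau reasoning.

1. ∃r.A ⊑ (D ⊔ ¬B)  ⇔  (∃r.A ⊓ (¬D ⊓ B)) unsat w.r.t. T
   all branches close; clash {B, ¬B} at x₀
2. Hence ∃r.A ⊑ (D ⊔ ¬B): entailed.

Yes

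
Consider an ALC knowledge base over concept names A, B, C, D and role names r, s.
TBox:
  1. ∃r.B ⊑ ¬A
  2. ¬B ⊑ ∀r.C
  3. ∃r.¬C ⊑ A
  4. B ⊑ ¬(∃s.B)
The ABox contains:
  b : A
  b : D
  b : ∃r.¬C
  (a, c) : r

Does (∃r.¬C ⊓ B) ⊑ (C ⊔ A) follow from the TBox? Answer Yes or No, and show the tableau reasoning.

Yes

1. (∃r.¬C ⊓ B) ⊑ (C ⊔ A)  ⇔  ((∃r.¬C ⊓ B) ⊓ (¬C ⊓ ¬A)) unsat w.r.t. T
   all branches close; clash {A, ¬A} at x₀
2. Hence (∃r.¬C ⊓ B) ⊑ (C ⊔ A): entailed.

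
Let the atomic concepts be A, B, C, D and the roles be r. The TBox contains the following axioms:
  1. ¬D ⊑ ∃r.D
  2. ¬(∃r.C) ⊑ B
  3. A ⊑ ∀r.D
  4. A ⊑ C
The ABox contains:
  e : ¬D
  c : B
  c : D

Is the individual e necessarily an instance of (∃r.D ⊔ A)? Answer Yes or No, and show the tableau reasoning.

1. e : (∃r.D ⊔ A)?  L(e) = {¬D} ∪ {(∀r.¬D ⊓ ¬A)}
   clash {D, ¬D} at an ∃-successor — e ∈ (∃r.D ⊔ A)
2. Hence e : (∃r.D ⊔ A): entailed.

Yes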